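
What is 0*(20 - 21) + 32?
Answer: 32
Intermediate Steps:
0*(20 - 21) + 32 = 0*(-1) + 32 = 0 + 32 = 32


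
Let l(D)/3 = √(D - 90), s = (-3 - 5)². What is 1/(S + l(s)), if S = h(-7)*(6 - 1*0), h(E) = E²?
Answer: 49/14445 - I*√26/28890 ≈ 0.0033922 - 0.0001765*I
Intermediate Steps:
s = 64 (s = (-8)² = 64)
l(D) = 3*√(-90 + D) (l(D) = 3*√(D - 90) = 3*√(-90 + D))
S = 294 (S = (-7)²*(6 - 1*0) = 49*(6 + 0) = 49*6 = 294)
1/(S + l(s)) = 1/(294 + 3*√(-90 + 64)) = 1/(294 + 3*√(-26)) = 1/(294 + 3*(I*√26)) = 1/(294 + 3*I*√26)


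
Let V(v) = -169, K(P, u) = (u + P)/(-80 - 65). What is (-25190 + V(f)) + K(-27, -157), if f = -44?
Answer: -3676871/145 ≈ -25358.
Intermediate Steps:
K(P, u) = -P/145 - u/145 (K(P, u) = (P + u)/(-145) = (P + u)*(-1/145) = -P/145 - u/145)
(-25190 + V(f)) + K(-27, -157) = (-25190 - 169) + (-1/145*(-27) - 1/145*(-157)) = -25359 + (27/145 + 157/145) = -25359 + 184/145 = -3676871/145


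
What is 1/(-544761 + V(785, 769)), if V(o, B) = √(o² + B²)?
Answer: -544761/296763339535 - √1207586/296763339535 ≈ -1.8394e-6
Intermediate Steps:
V(o, B) = √(B² + o²)
1/(-544761 + V(785, 769)) = 1/(-544761 + √(769² + 785²)) = 1/(-544761 + √(591361 + 616225)) = 1/(-544761 + √1207586)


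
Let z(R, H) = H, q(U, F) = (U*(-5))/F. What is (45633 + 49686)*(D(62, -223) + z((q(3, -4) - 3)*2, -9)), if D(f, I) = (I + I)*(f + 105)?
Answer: -7100407629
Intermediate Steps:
q(U, F) = -5*U/F (q(U, F) = (-5*U)/F = -5*U/F)
D(f, I) = 2*I*(105 + f) (D(f, I) = (2*I)*(105 + f) = 2*I*(105 + f))
(45633 + 49686)*(D(62, -223) + z((q(3, -4) - 3)*2, -9)) = (45633 + 49686)*(2*(-223)*(105 + 62) - 9) = 95319*(2*(-223)*167 - 9) = 95319*(-74482 - 9) = 95319*(-74491) = -7100407629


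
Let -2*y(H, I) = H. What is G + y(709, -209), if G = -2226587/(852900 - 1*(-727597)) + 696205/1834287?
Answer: -2061419035702219/5798170201278 ≈ -355.53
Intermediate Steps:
y(H, I) = -H/2
G = -2983849674584/2899085100639 (G = -2226587/(852900 + 727597) + 696205*(1/1834287) = -2226587/1580497 + 696205/1834287 = -2983849674584/2899085100639 ≈ -1.0292)
G + y(709, -209) = -2983849674584/2899085100639 - ½*709 = -2983849674584/2899085100639 - 709/2 = -2061419035702219/5798170201278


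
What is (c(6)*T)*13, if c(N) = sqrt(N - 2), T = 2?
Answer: 52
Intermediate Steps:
c(N) = sqrt(-2 + N)
(c(6)*T)*13 = (sqrt(-2 + 6)*2)*13 = (sqrt(4)*2)*13 = (2*2)*13 = 4*13 = 52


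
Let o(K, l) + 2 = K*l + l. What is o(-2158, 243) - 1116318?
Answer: -1640471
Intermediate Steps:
o(K, l) = -2 + l + K*l (o(K, l) = -2 + (K*l + l) = -2 + (l + K*l) = -2 + l + K*l)
o(-2158, 243) - 1116318 = (-2 + 243 - 2158*243) - 1116318 = (-2 + 243 - 524394) - 1116318 = -524153 - 1116318 = -1640471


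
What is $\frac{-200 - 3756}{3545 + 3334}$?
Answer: $- \frac{3956}{6879} \approx -0.57508$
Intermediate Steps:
$\frac{-200 - 3756}{3545 + 3334} = - \frac{3956}{6879}$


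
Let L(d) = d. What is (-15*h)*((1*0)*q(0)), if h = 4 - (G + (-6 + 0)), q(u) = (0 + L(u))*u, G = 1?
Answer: 0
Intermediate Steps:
q(u) = u² (q(u) = (0 + u)*u = u*u = u²)
h = 9 (h = 4 - (1 + (-6 + 0)) = 4 - (1 - 6) = 4 - 1*(-5) = 4 + 5 = 9)
(-15*h)*((1*0)*q(0)) = (-15*9)*((1*0)*0²) = -0*0 = -135*0 = 0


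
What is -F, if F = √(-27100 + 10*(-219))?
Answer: -I*√29290 ≈ -171.14*I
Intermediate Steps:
F = I*√29290 (F = √(-27100 - 2190) = √(-29290) = I*√29290 ≈ 171.14*I)
-F = -I*√29290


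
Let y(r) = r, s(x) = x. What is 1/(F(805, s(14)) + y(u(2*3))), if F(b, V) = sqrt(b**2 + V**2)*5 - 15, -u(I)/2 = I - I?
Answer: 3/3241060 + 7*sqrt(13229)/3241060 ≈ 0.00024934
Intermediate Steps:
u(I) = 0 (u(I) = -2*(I - I) = -2*0 = 0)
F(b, V) = -15 + 5*sqrt(V**2 + b**2) (F(b, V) = sqrt(V**2 + b**2)*5 - 15 = 5*sqrt(V**2 + b**2) - 15 = -15 + 5*sqrt(V**2 + b**2))
1/(F(805, s(14)) + y(u(2*3))) = 1/((-15 + 5*sqrt(14**2 + 805**2)) + 0) = 1/((-15 + 5*sqrt(196 + 648025)) + 0) = 1/((-15 + 5*sqrt(648221)) + 0) = 1/((-15 + 5*(7*sqrt(13229))) + 0) = 1/((-15 + 35*sqrt(13229)) + 0) = 1/(-15 + 35*sqrt(13229))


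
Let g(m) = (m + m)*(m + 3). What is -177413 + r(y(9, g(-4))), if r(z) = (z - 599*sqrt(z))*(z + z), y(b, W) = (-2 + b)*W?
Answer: -171141 - 134176*sqrt(14) ≈ -6.7318e+5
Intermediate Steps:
g(m) = 2*m*(3 + m) (g(m) = (2*m)*(3 + m) = 2*m*(3 + m))
y(b, W) = W*(-2 + b)
r(z) = 2*z*(z - 599*sqrt(z)) (r(z) = (z - 599*sqrt(z))*(2*z) = 2*z*(z - 599*sqrt(z)))
-177413 + r(y(9, g(-4))) = -177413 + (-1198*(-2 + 9)**(3/2)*(16*sqrt(2)) + 2*((2*(-4)*(3 - 4))*(-2 + 9))**2) = -177413 + (-1198*7*sqrt(7)*(16*sqrt(2)) + 2*((2*(-4)*(-1))*7)**2) = -177413 + (-1198*112*sqrt(14) + 2*(8*7)**2) = -177413 + (-134176*sqrt(14) + 2*56**2) = -177413 + (-134176*sqrt(14) + 2*3136) = -177413 + (-134176*sqrt(14) + 6272) = -177413 + (6272 - 134176*sqrt(14)) = -171141 - 134176*sqrt(14)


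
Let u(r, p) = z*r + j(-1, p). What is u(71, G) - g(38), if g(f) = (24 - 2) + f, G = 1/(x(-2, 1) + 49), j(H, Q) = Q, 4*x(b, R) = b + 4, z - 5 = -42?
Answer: -266011/99 ≈ -2687.0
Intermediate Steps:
z = -37 (z = 5 - 42 = -37)
x(b, R) = 1 + b/4 (x(b, R) = (b + 4)/4 = (4 + b)/4 = 1 + b/4)
G = 2/99 (G = 1/((1 + (1/4)*(-2)) + 49) = 1/((1 - 1/2) + 49) = 1/(1/2 + 49) = 1/(99/2) = 2/99 ≈ 0.020202)
g(f) = 22 + f
u(r, p) = p - 37*r (u(r, p) = -37*r + p = p - 37*r)
u(71, G) - g(38) = (2/99 - 37*71) - (22 + 38) = (2/99 - 2627) - 1*60 = -260071/99 - 60 = -266011/99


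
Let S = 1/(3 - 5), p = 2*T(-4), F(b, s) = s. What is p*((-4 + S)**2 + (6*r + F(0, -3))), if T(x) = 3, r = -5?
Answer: -153/2 ≈ -76.500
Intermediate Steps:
p = 6 (p = 2*3 = 6)
S = -1/2 (S = 1/(-2) = -1/2 ≈ -0.50000)
p*((-4 + S)**2 + (6*r + F(0, -3))) = 6*((-4 - 1/2)**2 + (6*(-5) - 3)) = 6*((-9/2)**2 + (-30 - 3)) = 6*(81/4 - 33) = 6*(-51/4) = -153/2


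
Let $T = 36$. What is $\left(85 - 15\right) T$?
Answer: $2520$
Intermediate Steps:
$\left(85 - 15\right) T = \left(85 - 15\right) 36 = 70 \cdot 36 = 2520$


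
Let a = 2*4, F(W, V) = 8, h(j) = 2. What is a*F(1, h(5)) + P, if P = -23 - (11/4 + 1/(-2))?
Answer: 155/4 ≈ 38.750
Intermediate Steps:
a = 8
P = -101/4 (P = -23 - (11*(1/4) + 1*(-1/2)) = -23 - (11/4 - 1/2) = -23 - 1*9/4 = -23 - 9/4 = -101/4 ≈ -25.250)
a*F(1, h(5)) + P = 8*8 - 101/4 = 64 - 101/4 = 155/4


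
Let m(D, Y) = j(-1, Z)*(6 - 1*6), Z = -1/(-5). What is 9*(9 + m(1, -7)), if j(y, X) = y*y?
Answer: 81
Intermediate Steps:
Z = ⅕ (Z = -1*(-⅕) = ⅕ ≈ 0.20000)
j(y, X) = y²
m(D, Y) = 0 (m(D, Y) = (-1)²*(6 - 1*6) = 1*(6 - 6) = 1*0 = 0)
9*(9 + m(1, -7)) = 9*(9 + 0) = 9*9 = 81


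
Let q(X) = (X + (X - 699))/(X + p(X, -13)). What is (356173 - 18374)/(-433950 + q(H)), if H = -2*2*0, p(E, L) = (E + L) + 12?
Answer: -48257/61893 ≈ -0.77968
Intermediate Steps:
p(E, L) = 12 + E + L
H = 0 (H = -4*0 = 0)
q(X) = (-699 + 2*X)/(-1 + 2*X) (q(X) = (X + (X - 699))/(X + (12 + X - 13)) = (X + (-699 + X))/(X + (-1 + X)) = (-699 + 2*X)/(-1 + 2*X))
(356173 - 18374)/(-433950 + q(H)) = (356173 - 18374)/(-433950 + (-699 + 2*0)/(-1 + 2*0)) = 337799/(-433950 + (-699 + 0)/(-1 + 0)) = 337799/(-433950 - 699/(-1)) = 337799/(-433950 - 1*(-699)) = 337799/(-433950 + 699) = 337799/(-433251) = 337799*(-1/433251) = -48257/61893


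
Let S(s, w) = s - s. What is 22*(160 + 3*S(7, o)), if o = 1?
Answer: 3520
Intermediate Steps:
S(s, w) = 0
22*(160 + 3*S(7, o)) = 22*(160 + 3*0) = 22*(160 + 0) = 22*160 = 3520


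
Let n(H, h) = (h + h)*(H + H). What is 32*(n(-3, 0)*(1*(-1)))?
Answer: 0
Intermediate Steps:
n(H, h) = 4*H*h (n(H, h) = (2*h)*(2*H) = 4*H*h)
32*(n(-3, 0)*(1*(-1))) = 32*((4*(-3)*0)*(1*(-1))) = 32*(0*(-1)) = 32*0 = 0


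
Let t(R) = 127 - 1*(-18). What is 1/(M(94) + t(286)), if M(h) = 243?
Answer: 1/388 ≈ 0.0025773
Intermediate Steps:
t(R) = 145 (t(R) = 127 + 18 = 145)
1/(M(94) + t(286)) = 1/(243 + 145) = 1/388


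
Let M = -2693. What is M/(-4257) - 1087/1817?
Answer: 265822/7734969 ≈ 0.034366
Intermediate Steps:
M/(-4257) - 1087/1817 = -2693/(-4257) - 1087/1817 = -2693*(-1/4257) - 1087*1/1817 = 2693/4257 - 1087/1817 = 265822/7734969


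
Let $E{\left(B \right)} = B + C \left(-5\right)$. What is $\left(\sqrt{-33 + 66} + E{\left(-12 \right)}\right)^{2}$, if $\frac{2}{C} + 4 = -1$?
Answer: $\left(10 - \sqrt{33}\right)^{2} \approx 18.109$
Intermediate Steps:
$C = - \frac{2}{5}$ ($C = \frac{2}{-4 - 1} = \frac{2}{-5} = 2 \left(- \frac{1}{5}\right) = - \frac{2}{5} \approx -0.4$)
$E{\left(B \right)} = 2 + B$ ($E{\left(B \right)} = B - -2 = B + 2 = 2 + B$)
$\left(\sqrt{-33 + 66} + E{\left(-12 \right)}\right)^{2} = \left(\sqrt{-33 + 66} + \left(2 - 12\right)\right)^{2} = \left(\sqrt{33} - 10\right)^{2} = \left(-10 + \sqrt{33}\right)^{2}$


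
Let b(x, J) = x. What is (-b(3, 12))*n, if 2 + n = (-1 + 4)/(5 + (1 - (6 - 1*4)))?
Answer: 15/4 ≈ 3.7500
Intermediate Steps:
n = -5/4 (n = -2 + (-1 + 4)/(5 + (1 - (6 - 1*4))) = -2 + 3/(5 + (1 - (6 - 4))) = -2 + 3/(5 + (1 - 1*2)) = -2 + 3/(5 + (1 - 2)) = -2 + 3/(5 - 1) = -2 + 3/4 = -2 + 3*(¼) = -2 + ¾ = -5/4 ≈ -1.2500)
(-b(3, 12))*n = -1*3*(-5/4) = -3*(-5/4) = 15/4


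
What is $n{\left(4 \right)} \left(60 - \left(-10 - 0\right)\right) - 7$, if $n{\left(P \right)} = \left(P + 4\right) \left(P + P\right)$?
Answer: $4473$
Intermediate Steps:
$n{\left(P \right)} = 2 P \left(4 + P\right)$ ($n{\left(P \right)} = \left(4 + P\right) 2 P = 2 P \left(4 + P\right)$)
$n{\left(4 \right)} \left(60 - \left(-10 - 0\right)\right) - 7 = 2 \cdot 4 \left(4 + 4\right) \left(60 - \left(-10 - 0\right)\right) - 7 = 2 \cdot 4 \cdot 8 \left(60 - \left(-10 + 0\right)\right) - 7 = 64 \left(60 - -10\right) - 7 = 64 \left(60 + 10\right) - 7 = 64 \cdot 70 - 7 = 4480 - 7 = 4473$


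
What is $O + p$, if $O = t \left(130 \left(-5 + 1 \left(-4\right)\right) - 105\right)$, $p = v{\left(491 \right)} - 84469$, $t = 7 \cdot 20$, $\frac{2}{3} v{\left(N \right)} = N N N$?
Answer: $\frac{354586375}{2} \approx 1.7729 \cdot 10^{8}$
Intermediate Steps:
$v{\left(N \right)} = \frac{3 N^{3}}{2}$ ($v{\left(N \right)} = \frac{3 N N N}{2} = \frac{3 N^{2} N}{2} = \frac{3 N^{3}}{2}$)
$t = 140$
$p = \frac{354943375}{2}$ ($p = \frac{3 \cdot 491^{3}}{2} - 84469 = \frac{3}{2} \cdot 118370771 - 84469 = \frac{355112313}{2} - 84469 = \frac{354943375}{2} \approx 1.7747 \cdot 10^{8}$)
$O = -178500$ ($O = 140 \left(130 \left(-5 + 1 \left(-4\right)\right) - 105\right) = 140 \left(130 \left(-5 - 4\right) - 105\right) = 140 \left(130 \left(-9\right) - 105\right) = 140 \left(-1170 - 105\right) = 140 \left(-1275\right) = -178500$)
$O + p = -178500 + \frac{354943375}{2} = \frac{354586375}{2}$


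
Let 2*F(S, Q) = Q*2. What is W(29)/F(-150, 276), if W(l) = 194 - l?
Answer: 55/92 ≈ 0.59783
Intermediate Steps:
F(S, Q) = Q (F(S, Q) = (Q*2)/2 = (2*Q)/2 = Q)
W(29)/F(-150, 276) = (194 - 1*29)/276 = (194 - 29)*(1/276) = 165*(1/276) = 55/92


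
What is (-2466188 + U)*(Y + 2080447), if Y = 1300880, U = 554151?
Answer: -6465222333099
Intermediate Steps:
(-2466188 + U)*(Y + 2080447) = (-2466188 + 554151)*(1300880 + 2080447) = -1912037*3381327 = -6465222333099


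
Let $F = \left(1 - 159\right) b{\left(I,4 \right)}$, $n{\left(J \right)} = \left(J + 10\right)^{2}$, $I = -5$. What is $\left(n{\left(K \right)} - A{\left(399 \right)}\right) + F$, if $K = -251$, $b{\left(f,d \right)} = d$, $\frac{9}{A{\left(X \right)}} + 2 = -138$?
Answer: $\frac{8042869}{140} \approx 57449.0$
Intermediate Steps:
$A{\left(X \right)} = - \frac{9}{140}$ ($A{\left(X \right)} = \frac{9}{-2 - 138} = \frac{9}{-140} = 9 \left(- \frac{1}{140}\right) = - \frac{9}{140}$)
$n{\left(J \right)} = \left(10 + J\right)^{2}$
$F = -632$ ($F = \left(1 - 159\right) 4 = \left(-158\right) 4 = -632$)
$\left(n{\left(K \right)} - A{\left(399 \right)}\right) + F = \left(\left(10 - 251\right)^{2} - - \frac{9}{140}\right) - 632 = \left(\left(-241\right)^{2} + \frac{9}{140}\right) - 632 = \left(58081 + \frac{9}{140}\right) - 632 = \frac{8131349}{140} - 632 = \frac{8042869}{140}$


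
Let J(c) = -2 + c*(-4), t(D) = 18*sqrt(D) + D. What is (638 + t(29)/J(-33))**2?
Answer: 6883864357/16900 + 746721*sqrt(29)/4225 ≈ 4.0828e+5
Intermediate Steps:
t(D) = D + 18*sqrt(D)
J(c) = -2 - 4*c
(638 + t(29)/J(-33))**2 = (638 + (29 + 18*sqrt(29))/(-2 - 4*(-33)))**2 = (638 + (29 + 18*sqrt(29))/(-2 + 132))**2 = (638 + (29 + 18*sqrt(29))/130)**2 = (638 + (29 + 18*sqrt(29))*(1/130))**2 = (638 + (29/130 + 9*sqrt(29)/65))**2 = (82969/130 + 9*sqrt(29)/65)**2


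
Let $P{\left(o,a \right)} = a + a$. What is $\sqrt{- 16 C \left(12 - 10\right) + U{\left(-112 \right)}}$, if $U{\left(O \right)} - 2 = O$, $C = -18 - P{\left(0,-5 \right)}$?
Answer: $\sqrt{146} \approx 12.083$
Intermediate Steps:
$P{\left(o,a \right)} = 2 a$
$C = -8$ ($C = -18 - 2 \left(-5\right) = -18 - -10 = -18 + 10 = -8$)
$U{\left(O \right)} = 2 + O$
$\sqrt{- 16 C \left(12 - 10\right) + U{\left(-112 \right)}} = \sqrt{\left(-16\right) \left(-8\right) \left(12 - 10\right) + \left(2 - 112\right)} = \sqrt{128 \left(12 - 10\right) - 110} = \sqrt{128 \cdot 2 - 110} = \sqrt{256 - 110} = \sqrt{146}$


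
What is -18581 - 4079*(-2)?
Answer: -10423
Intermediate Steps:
-18581 - 4079*(-2) = -18581 - 1*(-8158) = -18581 + 8158 = -10423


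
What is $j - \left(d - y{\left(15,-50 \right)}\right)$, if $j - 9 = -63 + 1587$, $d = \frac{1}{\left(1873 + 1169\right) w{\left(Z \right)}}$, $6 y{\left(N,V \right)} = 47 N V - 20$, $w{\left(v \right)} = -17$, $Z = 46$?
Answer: $- \frac{224714567}{51714} \approx -4345.3$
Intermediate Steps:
$y{\left(N,V \right)} = - \frac{10}{3} + \frac{47 N V}{6}$ ($y{\left(N,V \right)} = \frac{47 N V - 20}{6} = \frac{-20 + 47 N V}{6} = - \frac{10}{3} + \frac{47 N V}{6}$)
$d = - \frac{1}{51714}$ ($d = \frac{1}{\left(1873 + 1169\right) \left(-17\right)} = \frac{1}{3042} \left(- \frac{1}{17}\right) = - \frac{1}{51714} \approx -1.9337 \cdot 10^{-5}$)
$j = 1533$ ($j = 9 + \left(-63 + 1587\right) = 9 + 1524 = 1533$)
$j - \left(d - y{\left(15,-50 \right)}\right) = 1533 + \left(\left(- \frac{10}{3} + \frac{47}{6} \cdot 15 \left(-50\right)\right) - - \frac{1}{51714}\right) = 1533 + \left(\left(- \frac{10}{3} - 5875\right) + \frac{1}{51714}\right) = 1533 + \left(- \frac{17635}{3} + \frac{1}{51714}\right) = 1533 - \frac{303992129}{51714} = - \frac{224714567}{51714}$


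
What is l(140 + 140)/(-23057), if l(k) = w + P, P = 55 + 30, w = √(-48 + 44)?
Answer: -85/23057 - 2*I/23057 ≈ -0.0036865 - 8.6742e-5*I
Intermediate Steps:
w = 2*I (w = √(-4) = 2*I ≈ 2.0*I)
P = 85
l(k) = 85 + 2*I (l(k) = 2*I + 85 = 85 + 2*I)
l(140 + 140)/(-23057) = (85 + 2*I)/(-23057) = (85 + 2*I)*(-1/23057) = -85/23057 - 2*I/23057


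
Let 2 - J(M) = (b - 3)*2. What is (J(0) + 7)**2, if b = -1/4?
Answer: 961/4 ≈ 240.25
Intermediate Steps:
b = -1/4 (b = -1*1/4 = -1/4 ≈ -0.25000)
J(M) = 17/2 (J(M) = 2 - (-1/4 - 3)*2 = 2 - (-13)*2/4 = 2 - 1*(-13/2) = 2 + 13/2 = 17/2)
(J(0) + 7)**2 = (17/2 + 7)**2 = (31/2)**2 = 961/4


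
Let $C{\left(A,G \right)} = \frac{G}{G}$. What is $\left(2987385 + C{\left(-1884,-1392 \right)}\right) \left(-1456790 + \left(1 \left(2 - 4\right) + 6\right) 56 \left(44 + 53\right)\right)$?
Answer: $-4287084127932$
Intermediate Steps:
$C{\left(A,G \right)} = 1$
$\left(2987385 + C{\left(-1884,-1392 \right)}\right) \left(-1456790 + \left(1 \left(2 - 4\right) + 6\right) 56 \left(44 + 53\right)\right) = \left(2987385 + 1\right) \left(-1456790 + \left(1 \left(2 - 4\right) + 6\right) 56 \left(44 + 53\right)\right) = 2987386 \left(-1456790 + \left(1 \left(2 - 4\right) + 6\right) 56 \cdot 97\right) = 2987386 \left(-1456790 + \left(1 \left(-2\right) + 6\right) 56 \cdot 97\right) = 2987386 \left(-1456790 + \left(-2 + 6\right) 56 \cdot 97\right) = 2987386 \left(-1456790 + 4 \cdot 56 \cdot 97\right) = 2987386 \left(-1456790 + 224 \cdot 97\right) = 2987386 \left(-1456790 + 21728\right) = 2987386 \left(-1435062\right) = -4287084127932$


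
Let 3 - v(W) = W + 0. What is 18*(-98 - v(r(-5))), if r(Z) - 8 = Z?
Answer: -1764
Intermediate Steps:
r(Z) = 8 + Z
v(W) = 3 - W (v(W) = 3 - (W + 0) = 3 - W)
18*(-98 - v(r(-5))) = 18*(-98 - (3 - (8 - 5))) = 18*(-98 - (3 - 1*3)) = 18*(-98 - (3 - 3)) = 18*(-98 - 1*0) = 18*(-98 + 0) = 18*(-98) = -1764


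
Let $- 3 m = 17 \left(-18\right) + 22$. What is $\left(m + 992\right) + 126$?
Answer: $\frac{3638}{3} \approx 1212.7$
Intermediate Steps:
$m = \frac{284}{3}$ ($m = - \frac{17 \left(-18\right) + 22}{3} = - \frac{-306 + 22}{3} = \left(- \frac{1}{3}\right) \left(-284\right) = \frac{284}{3} \approx 94.667$)
$\left(m + 992\right) + 126 = \left(\frac{284}{3} + 992\right) + 126 = \frac{3260}{3} + 126 = \frac{3638}{3}$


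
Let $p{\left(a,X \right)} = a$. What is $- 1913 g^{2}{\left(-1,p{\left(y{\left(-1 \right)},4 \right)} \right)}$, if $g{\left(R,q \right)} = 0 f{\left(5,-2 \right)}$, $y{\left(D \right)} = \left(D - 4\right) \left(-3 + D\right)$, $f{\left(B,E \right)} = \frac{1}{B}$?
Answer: $0$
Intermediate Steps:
$y{\left(D \right)} = \left(-4 + D\right) \left(-3 + D\right)$
$g{\left(R,q \right)} = 0$ ($g{\left(R,q \right)} = \frac{0}{5} = 0 \cdot \frac{1}{5} = 0$)
$- 1913 g^{2}{\left(-1,p{\left(y{\left(-1 \right)},4 \right)} \right)} = - 1913 \cdot 0^{2} = \left(-1913\right) 0 = 0$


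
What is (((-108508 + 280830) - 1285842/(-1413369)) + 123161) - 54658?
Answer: 113458625089/471123 ≈ 2.4083e+5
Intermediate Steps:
(((-108508 + 280830) - 1285842/(-1413369)) + 123161) - 54658 = ((172322 - 1285842*(-1/1413369)) + 123161) - 54658 = ((172322 + 428614/471123) + 123161) - 54658 = (81185286220/471123 + 123161) - 54658 = 139209266023/471123 - 54658 = 113458625089/471123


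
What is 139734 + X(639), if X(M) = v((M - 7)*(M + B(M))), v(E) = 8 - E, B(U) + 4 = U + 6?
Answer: -669218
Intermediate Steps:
B(U) = 2 + U (B(U) = -4 + (U + 6) = -4 + (6 + U) = 2 + U)
X(M) = 8 - (-7 + M)*(2 + 2*M) (X(M) = 8 - (M - 7)*(M + (2 + M)) = 8 - (-7 + M)*(2 + 2*M))
139734 + X(639) = 139734 + (22 - 2*639² + 12*639) = 139734 + (22 - 2*408321 + 7668) = 139734 + (22 - 816642 + 7668) = 139734 - 808952 = -669218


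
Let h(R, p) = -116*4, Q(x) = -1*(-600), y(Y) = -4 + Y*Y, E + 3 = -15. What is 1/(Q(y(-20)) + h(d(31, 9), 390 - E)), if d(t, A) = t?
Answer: 1/136 ≈ 0.0073529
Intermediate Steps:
E = -18 (E = -3 - 15 = -18)
y(Y) = -4 + Y²
Q(x) = 600
h(R, p) = -464
1/(Q(y(-20)) + h(d(31, 9), 390 - E)) = 1/(600 - 464) = 1/136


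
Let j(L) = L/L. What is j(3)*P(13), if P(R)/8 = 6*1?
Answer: 48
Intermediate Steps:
P(R) = 48 (P(R) = 8*(6*1) = 8*6 = 48)
j(L) = 1
j(3)*P(13) = 1*48 = 48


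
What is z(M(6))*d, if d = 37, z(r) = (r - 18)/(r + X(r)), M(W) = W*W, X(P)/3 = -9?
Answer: 74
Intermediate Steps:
X(P) = -27 (X(P) = 3*(-9) = -27)
M(W) = W²
z(r) = (-18 + r)/(-27 + r) (z(r) = (r - 18)/(r - 27) = (-18 + r)/(-27 + r))
z(M(6))*d = ((-18 + 6²)/(-27 + 6²))*37 = ((-18 + 36)/(-27 + 36))*37 = (18/9)*37 = ((⅑)*18)*37 = 2*37 = 74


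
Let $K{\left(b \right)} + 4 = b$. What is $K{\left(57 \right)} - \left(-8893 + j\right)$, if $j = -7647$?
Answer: $16593$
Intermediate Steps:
$K{\left(b \right)} = -4 + b$
$K{\left(57 \right)} - \left(-8893 + j\right) = \left(-4 + 57\right) + \left(8893 - -7647\right) = 53 + \left(8893 + 7647\right) = 53 + 16540 = 16593$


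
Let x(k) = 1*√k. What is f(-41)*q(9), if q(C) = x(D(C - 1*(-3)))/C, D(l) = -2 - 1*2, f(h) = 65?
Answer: 130*I/9 ≈ 14.444*I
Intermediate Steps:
D(l) = -4 (D(l) = -2 - 2 = -4)
x(k) = √k
q(C) = 2*I/C (q(C) = √(-4)/C = (2*I)/C = 2*I/C)
f(-41)*q(9) = 65*(2*I/9) = 130*I/9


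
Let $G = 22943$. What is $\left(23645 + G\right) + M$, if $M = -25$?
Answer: $46563$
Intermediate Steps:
$\left(23645 + G\right) + M = \left(23645 + 22943\right) - 25 = 46588 - 25 = 46563$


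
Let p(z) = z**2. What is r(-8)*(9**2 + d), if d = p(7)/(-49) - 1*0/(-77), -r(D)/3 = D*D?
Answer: -15360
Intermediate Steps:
r(D) = -3*D**2 (r(D) = -3*D*D = -3*D**2)
d = -1 (d = 7**2/(-49) - 1*0/(-77) = 49*(-1/49) + 0*(-1/77) = -1 + 0 = -1)
r(-8)*(9**2 + d) = (-3*(-8)**2)*(9**2 - 1) = (-3*64)*(81 - 1) = -192*80 = -15360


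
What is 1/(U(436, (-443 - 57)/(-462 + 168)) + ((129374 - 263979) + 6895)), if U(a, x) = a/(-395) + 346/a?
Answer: -86110/10997134813 ≈ -7.8302e-6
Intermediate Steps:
U(a, x) = 346/a - a/395 (U(a, x) = a*(-1/395) + 346/a = -a/395 + 346/a = 346/a - a/395)
1/(U(436, (-443 - 57)/(-462 + 168)) + ((129374 - 263979) + 6895)) = 1/((346/436 - 1/395*436) + ((129374 - 263979) + 6895)) = 1/((346*(1/436) - 436/395) + (-134605 + 6895)) = 1/((173/218 - 436/395) - 127710) = 1/(-26713/86110 - 127710) = 1/(-10997134813/86110) = -86110/10997134813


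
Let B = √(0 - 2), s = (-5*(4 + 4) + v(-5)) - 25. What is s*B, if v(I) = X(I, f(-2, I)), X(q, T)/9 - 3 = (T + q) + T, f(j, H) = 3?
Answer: -29*I*√2 ≈ -41.012*I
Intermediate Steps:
X(q, T) = 27 + 9*q + 18*T (X(q, T) = 27 + 9*((T + q) + T) = 27 + 9*(q + 2*T) = 27 + (9*q + 18*T) = 27 + 9*q + 18*T)
v(I) = 81 + 9*I (v(I) = 27 + 9*I + 18*3 = 27 + 9*I + 54 = 81 + 9*I)
s = -29 (s = (-5*(4 + 4) + (81 + 9*(-5))) - 25 = (-5*8 + (81 - 45)) - 25 = (-40 + 36) - 25 = -4 - 25 = -29)
B = I*√2 (B = √(-2) = I*√2 ≈ 1.4142*I)
s*B = -29*I*√2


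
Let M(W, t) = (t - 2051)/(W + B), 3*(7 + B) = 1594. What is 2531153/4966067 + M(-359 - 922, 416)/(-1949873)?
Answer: 3329389209463/6532203241618 ≈ 0.50969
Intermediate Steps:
B = 1573/3 (B = -7 + (1/3)*1594 = -7 + 1594/3 = 1573/3 ≈ 524.33)
M(W, t) = (-2051 + t)/(1573/3 + W) (M(W, t) = (t - 2051)/(W + 1573/3) = (-2051 + t)/(1573/3 + W))
2531153/4966067 + M(-359 - 922, 416)/(-1949873) = 2531153/4966067 + (3*(-2051 + 416)/(1573 + 3*(-359 - 922)))/(-1949873) = 2531153*(1/4966067) + (3*(-1635)/(1573 + 3*(-1281)))*(-1/1949873) = 3761/7379 + (3*(-1635)/(1573 - 3843))*(-1/1949873) = 3761/7379 + (3*(-1635)/(-2270))*(-1/1949873) = 3761/7379 + (3*(-1/2270)*(-1635))*(-1/1949873) = 3761/7379 + (981/454)*(-1/1949873) = 3761/7379 - 981/885242342 = 3329389209463/6532203241618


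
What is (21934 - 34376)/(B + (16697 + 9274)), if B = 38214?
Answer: -12442/64185 ≈ -0.19385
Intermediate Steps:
(21934 - 34376)/(B + (16697 + 9274)) = (21934 - 34376)/(38214 + (16697 + 9274)) = -12442/(38214 + 25971) = -12442/64185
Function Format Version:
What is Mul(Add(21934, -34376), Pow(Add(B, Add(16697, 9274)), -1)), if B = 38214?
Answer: Rational(-12442, 64185) ≈ -0.19385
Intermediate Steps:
Mul(Add(21934, -34376), Pow(Add(B, Add(16697, 9274)), -1)) = Mul(Add(21934, -34376), Pow(Add(38214, Add(16697, 9274)), -1)) = Mul(-12442, Pow(Add(38214, 25971), -1)) = Mul(-12442, Pow(64185, -1)) = Mul(-12442, Rational(1, 64185)) = Rational(-12442, 64185)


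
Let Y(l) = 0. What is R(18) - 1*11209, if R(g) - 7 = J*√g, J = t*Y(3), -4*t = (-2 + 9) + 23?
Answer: -11202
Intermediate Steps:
t = -15/2 (t = -((-2 + 9) + 23)/4 = -(7 + 23)/4 = -¼*30 = -15/2 ≈ -7.5000)
J = 0 (J = -15/2*0 = 0)
R(g) = 7 (R(g) = 7 + 0*√g = 7 + 0 = 7)
R(18) - 1*11209 = 7 - 1*11209 = 7 - 11209 = -11202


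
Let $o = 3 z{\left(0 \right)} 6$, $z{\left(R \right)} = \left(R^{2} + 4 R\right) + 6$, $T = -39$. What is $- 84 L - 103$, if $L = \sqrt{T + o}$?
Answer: $-103 - 84 \sqrt{69} \approx -800.76$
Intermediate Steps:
$z{\left(R \right)} = 6 + R^{2} + 4 R$
$o = 108$ ($o = 3 \left(6 + 0^{2} + 4 \cdot 0\right) 6 = 3 \left(6 + 0 + 0\right) 6 = 3 \cdot 6 \cdot 6 = 18 \cdot 6 = 108$)
$L = \sqrt{69}$ ($L = \sqrt{-39 + 108} = \sqrt{69} \approx 8.3066$)
$- 84 L - 103 = - 84 \sqrt{69} - 103 = -103 - 84 \sqrt{69}$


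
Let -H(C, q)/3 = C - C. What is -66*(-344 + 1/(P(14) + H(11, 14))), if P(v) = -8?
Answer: 90849/4 ≈ 22712.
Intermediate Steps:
H(C, q) = 0 (H(C, q) = -3*(C - C) = -3*0 = 0)
-66*(-344 + 1/(P(14) + H(11, 14))) = -66*(-344 + 1/(-8 + 0)) = -66*(-344 + 1/(-8)) = -66*(-344 - 1/8) = -66*(-2753/8) = 90849/4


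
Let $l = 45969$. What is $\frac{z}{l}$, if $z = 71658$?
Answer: $\frac{23886}{15323} \approx 1.5588$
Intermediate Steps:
$\frac{z}{l} = \frac{71658}{45969} = 71658 \cdot \frac{1}{45969} = \frac{23886}{15323}$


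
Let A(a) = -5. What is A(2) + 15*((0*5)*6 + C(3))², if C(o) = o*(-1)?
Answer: 130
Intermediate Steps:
C(o) = -o
A(2) + 15*((0*5)*6 + C(3))² = -5 + 15*((0*5)*6 - 1*3)² = -5 + 15*(0*6 - 3)² = -5 + 15*(0 - 3)² = -5 + 15*(-3)² = -5 + 15*9 = -5 + 135 = 130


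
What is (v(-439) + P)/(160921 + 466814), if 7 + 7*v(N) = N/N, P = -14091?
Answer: -32881/1464715 ≈ -0.022449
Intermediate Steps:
v(N) = -6/7 (v(N) = -1 + (N/N)/7 = -1 + (⅐)*1 = -1 + ⅐ = -6/7)
(v(-439) + P)/(160921 + 466814) = (-6/7 - 14091)/(160921 + 466814) = -98643/7/627735 = -98643/7*1/627735 = -32881/1464715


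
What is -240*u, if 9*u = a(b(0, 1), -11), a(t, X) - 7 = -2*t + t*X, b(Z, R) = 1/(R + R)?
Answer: -40/3 ≈ -13.333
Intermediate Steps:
b(Z, R) = 1/(2*R)
a(t, X) = 7 - 2*t + X*t (a(t, X) = 7 + (-2*t + t*X) = 7 + (-2*t + X*t) = 7 - 2*t + X*t)
u = 1/18 (u = (7 - 1/1 - 11/(2*1))/9 = (7 - 1 - 11/2)/9 = (⅑)*(½) = 1/18 ≈ 0.055556)
-240*u = -240*1/18 = -40/3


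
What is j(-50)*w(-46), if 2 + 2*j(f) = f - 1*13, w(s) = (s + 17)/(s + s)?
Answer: -1885/184 ≈ -10.245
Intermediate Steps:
w(s) = (17 + s)/(2*s) (w(s) = (17 + s)/((2*s)) = (17 + s)*(1/(2*s)) = (17 + s)/(2*s))
j(f) = -15/2 + f/2 (j(f) = -1 + (f - 1*13)/2 = -1 + (f - 13)/2 = -1 + (-13 + f)/2 = -1 + (-13/2 + f/2) = -15/2 + f/2)
j(-50)*w(-46) = (-15/2 + (½)*(-50))*((½)*(17 - 46)/(-46)) = (-15/2 - 25)*((½)*(-1/46)*(-29)) = -65/2*29/92 = -1885/184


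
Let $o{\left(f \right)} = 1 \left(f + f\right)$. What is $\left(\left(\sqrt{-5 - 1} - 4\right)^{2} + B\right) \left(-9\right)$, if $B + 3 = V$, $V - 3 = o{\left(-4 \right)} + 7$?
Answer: $-81 + 72 i \sqrt{6} \approx -81.0 + 176.36 i$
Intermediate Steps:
$o{\left(f \right)} = 2 f$ ($o{\left(f \right)} = 1 \cdot 2 f = 2 f$)
$V = 2$ ($V = 3 + \left(2 \left(-4\right) + 7\right) = 3 + \left(-8 + 7\right) = 3 - 1 = 2$)
$B = -1$ ($B = -3 + 2 = -1$)
$\left(\left(\sqrt{-5 - 1} - 4\right)^{2} + B\right) \left(-9\right) = \left(\left(\sqrt{-5 - 1} - 4\right)^{2} - 1\right) \left(-9\right) = \left(\left(\sqrt{-6} - 4\right)^{2} - 1\right) \left(-9\right) = \left(\left(i \sqrt{6} - 4\right)^{2} - 1\right) \left(-9\right) = \left(\left(-4 + i \sqrt{6}\right)^{2} - 1\right) \left(-9\right) = \left(-1 + \left(-4 + i \sqrt{6}\right)^{2}\right) \left(-9\right) = 9 - 9 \left(-4 + i \sqrt{6}\right)^{2}$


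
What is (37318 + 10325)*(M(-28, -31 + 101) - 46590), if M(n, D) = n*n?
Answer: -2182335258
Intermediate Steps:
M(n, D) = n²
(37318 + 10325)*(M(-28, -31 + 101) - 46590) = (37318 + 10325)*((-28)² - 46590) = 47643*(784 - 46590) = 47643*(-45806) = -2182335258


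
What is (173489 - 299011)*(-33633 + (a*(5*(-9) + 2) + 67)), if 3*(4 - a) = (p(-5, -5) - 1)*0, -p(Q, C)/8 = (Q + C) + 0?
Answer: 4234861236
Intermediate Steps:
p(Q, C) = -8*C - 8*Q (p(Q, C) = -8*((Q + C) + 0) = -8*((C + Q) + 0) = -8*(C + Q) = -8*C - 8*Q)
a = 4 (a = 4 - ((-8*(-5) - 8*(-5)) - 1)*0/3 = 4 - ((40 + 40) - 1)*0/3 = 4 - (80 - 1)*0/3 = 4 - 79*0/3 = 4 - ⅓*0 = 4 + 0 = 4)
(173489 - 299011)*(-33633 + (a*(5*(-9) + 2) + 67)) = (173489 - 299011)*(-33633 + (4*(5*(-9) + 2) + 67)) = -125522*(-33633 + (4*(-45 + 2) + 67)) = -125522*(-33633 + (4*(-43) + 67)) = -125522*(-33633 + (-172 + 67)) = -125522*(-33633 - 105) = -125522*(-33738) = 4234861236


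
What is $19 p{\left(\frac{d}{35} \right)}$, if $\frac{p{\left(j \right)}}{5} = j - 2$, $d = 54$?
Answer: $- \frac{304}{7} \approx -43.429$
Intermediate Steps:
$p{\left(j \right)} = -10 + 5 j$ ($p{\left(j \right)} = 5 \left(j - 2\right) = 5 \left(-2 + j\right) = -10 + 5 j$)
$19 p{\left(\frac{d}{35} \right)} = 19 \left(-10 + 5 \cdot \frac{54}{35}\right) = 19 \left(-10 + \frac{54}{7}\right) = 19 \left(- \frac{16}{7}\right) = - \frac{304}{7}$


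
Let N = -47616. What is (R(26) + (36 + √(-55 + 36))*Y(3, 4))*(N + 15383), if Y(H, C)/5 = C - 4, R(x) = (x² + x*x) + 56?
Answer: -45384064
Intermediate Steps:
R(x) = 56 + 2*x² (R(x) = (x² + x²) + 56 = 2*x² + 56 = 56 + 2*x²)
Y(H, C) = -20 + 5*C (Y(H, C) = 5*(C - 4) = 5*(-4 + C) = -20 + 5*C)
(R(26) + (36 + √(-55 + 36))*Y(3, 4))*(N + 15383) = ((56 + 2*26²) + (36 + √(-55 + 36))*(-20 + 5*4))*(-47616 + 15383) = ((56 + 2*676) + (36 + √(-19))*(-20 + 20))*(-32233) = ((56 + 1352) + (36 + I*√19)*0)*(-32233) = (1408 + 0)*(-32233) = 1408*(-32233) = -45384064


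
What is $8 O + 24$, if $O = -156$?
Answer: $-1224$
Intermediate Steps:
$8 O + 24 = 8 \left(-156\right) + 24 = -1248 + 24 = -1224$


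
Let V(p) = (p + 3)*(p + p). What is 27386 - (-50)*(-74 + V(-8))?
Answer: 27686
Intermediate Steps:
V(p) = 2*p*(3 + p) (V(p) = (3 + p)*(2*p) = 2*p*(3 + p))
27386 - (-50)*(-74 + V(-8)) = 27386 - (-50)*(-74 + 2*(-8)*(3 - 8)) = 27386 - (-50)*(-74 + 2*(-8)*(-5)) = 27386 - (-50)*(-74 + 80) = 27386 - (-50)*6 = 27386 - 1*(-300) = 27386 + 300 = 27686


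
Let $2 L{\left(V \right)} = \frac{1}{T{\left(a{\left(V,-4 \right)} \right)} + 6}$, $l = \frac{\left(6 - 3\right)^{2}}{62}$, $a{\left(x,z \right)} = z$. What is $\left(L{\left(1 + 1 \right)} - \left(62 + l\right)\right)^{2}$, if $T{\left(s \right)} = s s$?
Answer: $\frac{7180020225}{1860496} \approx 3859.2$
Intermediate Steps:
$T{\left(s \right)} = s^{2}$
$l = \frac{9}{62}$ ($l = 3^{2} \cdot \frac{1}{62} = 9 \cdot \frac{1}{62} = \frac{9}{62} \approx 0.14516$)
$L{\left(V \right)} = \frac{1}{44}$ ($L{\left(V \right)} = \frac{1}{2 \left(\left(-4\right)^{2} + 6\right)} = \frac{1}{2 \left(16 + 6\right)} = \frac{1}{2 \cdot 22} = \frac{1}{2} \cdot \frac{1}{22} = \frac{1}{44}$)
$\left(L{\left(1 + 1 \right)} - \left(62 + l\right)\right)^{2} = \left(\frac{1}{44} - \frac{3853}{62}\right)^{2} = \left(- \frac{84735}{1364}\right)^{2} = \frac{7180020225}{1860496}$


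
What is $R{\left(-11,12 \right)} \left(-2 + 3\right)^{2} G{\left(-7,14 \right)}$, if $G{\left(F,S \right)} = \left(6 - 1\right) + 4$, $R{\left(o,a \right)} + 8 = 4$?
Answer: $-36$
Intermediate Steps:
$R{\left(o,a \right)} = -4$ ($R{\left(o,a \right)} = -8 + 4 = -4$)
$G{\left(F,S \right)} = 9$ ($G{\left(F,S \right)} = 5 + 4 = 9$)
$R{\left(-11,12 \right)} \left(-2 + 3\right)^{2} G{\left(-7,14 \right)} = - 4 \left(-2 + 3\right)^{2} \cdot 9 = - 4 \cdot 1^{2} \cdot 9 = \left(-4\right) 1 \cdot 9 = \left(-4\right) 9 = -36$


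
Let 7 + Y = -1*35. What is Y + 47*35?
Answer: 1603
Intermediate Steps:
Y = -42 (Y = -7 - 1*35 = -7 - 35 = -42)
Y + 47*35 = -42 + 47*35 = -42 + 1645 = 1603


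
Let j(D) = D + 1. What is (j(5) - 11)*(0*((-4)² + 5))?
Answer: 0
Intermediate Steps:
j(D) = 1 + D
(j(5) - 11)*(0*((-4)² + 5)) = ((1 + 5) - 11)*(0*((-4)² + 5)) = (6 - 11)*(0*(16 + 5)) = -0*21 = -5*0 = 0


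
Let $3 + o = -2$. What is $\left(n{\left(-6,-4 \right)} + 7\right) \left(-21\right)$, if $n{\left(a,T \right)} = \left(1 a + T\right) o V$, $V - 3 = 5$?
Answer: $-8547$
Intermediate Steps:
$V = 8$ ($V = 3 + 5 = 8$)
$o = -5$ ($o = -3 - 2 = -5$)
$n{\left(a,T \right)} = - 40 T - 40 a$ ($n{\left(a,T \right)} = \left(1 a + T\right) \left(-5\right) 8 = \left(a + T\right) \left(-5\right) 8 = \left(T + a\right) \left(-5\right) 8 = \left(- 5 T - 5 a\right) 8 = - 40 T - 40 a$)
$\left(n{\left(-6,-4 \right)} + 7\right) \left(-21\right) = \left(\left(\left(-40\right) \left(-4\right) - -240\right) + 7\right) \left(-21\right) = \left(\left(160 + 240\right) + 7\right) \left(-21\right) = \left(400 + 7\right) \left(-21\right) = 407 \left(-21\right) = -8547$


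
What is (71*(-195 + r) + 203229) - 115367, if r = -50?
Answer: 70467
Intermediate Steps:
(71*(-195 + r) + 203229) - 115367 = (71*(-195 - 50) + 203229) - 115367 = (71*(-245) + 203229) - 115367 = (-17395 + 203229) - 115367 = 185834 - 115367 = 70467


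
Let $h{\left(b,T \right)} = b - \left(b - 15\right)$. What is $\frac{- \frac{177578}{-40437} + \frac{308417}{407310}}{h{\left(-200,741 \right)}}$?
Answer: $\frac{28266917803}{82351972350} \approx 0.34325$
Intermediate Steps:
$h{\left(b,T \right)} = 15$ ($h{\left(b,T \right)} = b - \left(-15 + b\right) = 15$)
$\frac{- \frac{177578}{-40437} + \frac{308417}{407310}}{h{\left(-200,741 \right)}} = \frac{- \frac{177578}{-40437} + \frac{308417}{407310}}{15} = \left(\left(-177578\right) \left(- \frac{1}{40437}\right) + 308417 \cdot \frac{1}{407310}\right) \frac{1}{15} = \left(\frac{177578}{40437} + \frac{308417}{407310}\right) \frac{1}{15} = \frac{28266917803}{5490131490} \cdot \frac{1}{15} = \frac{28266917803}{82351972350}$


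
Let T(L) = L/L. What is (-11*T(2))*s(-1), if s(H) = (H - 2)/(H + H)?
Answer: -33/2 ≈ -16.500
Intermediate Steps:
T(L) = 1
s(H) = (-2 + H)/(2*H) (s(H) = (-2 + H)/((2*H)) = (-2 + H)*(1/(2*H)) = (-2 + H)/(2*H))
(-11*T(2))*s(-1) = (-11*1)*((1/2)*(-2 - 1)/(-1)) = -11*(-1)*(-3)/2 = -11*3/2 = -33/2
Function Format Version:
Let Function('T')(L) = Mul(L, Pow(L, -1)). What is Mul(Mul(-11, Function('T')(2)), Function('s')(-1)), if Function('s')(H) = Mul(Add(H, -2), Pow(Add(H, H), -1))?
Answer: Rational(-33, 2) ≈ -16.500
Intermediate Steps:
Function('T')(L) = 1
Function('s')(H) = Mul(Rational(1, 2), Pow(H, -1), Add(-2, H)) (Function('s')(H) = Mul(Add(-2, H), Pow(Mul(2, H), -1)) = Mul(Add(-2, H), Mul(Rational(1, 2), Pow(H, -1))) = Mul(Rational(1, 2), Pow(H, -1), Add(-2, H)))
Mul(Mul(-11, Function('T')(2)), Function('s')(-1)) = Mul(Mul(-11, 1), Mul(Rational(1, 2), Pow(-1, -1), Add(-2, -1))) = Mul(-11, Mul(Rational(1, 2), -1, -3)) = Mul(-11, Rational(3, 2)) = Rational(-33, 2)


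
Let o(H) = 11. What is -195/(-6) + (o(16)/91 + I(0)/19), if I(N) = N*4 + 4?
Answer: 113531/3458 ≈ 32.831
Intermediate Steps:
I(N) = 4 + 4*N (I(N) = 4*N + 4 = 4 + 4*N)
-195/(-6) + (o(16)/91 + I(0)/19) = -195/(-6) + (11/91 + (4 + 4*0)/19) = -195*(-1/6) + (11*(1/91) + (4 + 0)*(1/19)) = 65/2 + (11/91 + 4*(1/19)) = 65/2 + (11/91 + 4/19) = 65/2 + 573/1729 = 113531/3458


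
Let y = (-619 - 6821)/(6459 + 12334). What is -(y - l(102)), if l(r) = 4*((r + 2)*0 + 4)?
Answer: 308128/18793 ≈ 16.396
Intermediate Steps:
y = -7440/18793 ≈ -0.39589
l(r) = 16 (l(r) = 4*((2 + r)*0 + 4) = 4*(0 + 4) = 4*4 = 16)
-(y - l(102)) = -(-7440/18793 - 1*16) = -(-7440/18793 - 16) = -1*(-308128/18793) = 308128/18793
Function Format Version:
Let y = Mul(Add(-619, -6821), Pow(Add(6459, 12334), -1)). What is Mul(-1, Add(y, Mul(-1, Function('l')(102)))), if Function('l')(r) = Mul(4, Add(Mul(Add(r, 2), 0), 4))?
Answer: Rational(308128, 18793) ≈ 16.396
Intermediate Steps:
y = Rational(-7440, 18793) (y = Mul(-7440, Pow(18793, -1)) = Mul(-7440, Rational(1, 18793)) = Rational(-7440, 18793) ≈ -0.39589)
Function('l')(r) = 16 (Function('l')(r) = Mul(4, Add(Mul(Add(2, r), 0), 4)) = Mul(4, Add(0, 4)) = Mul(4, 4) = 16)
Mul(-1, Add(y, Mul(-1, Function('l')(102)))) = Mul(-1, Add(Rational(-7440, 18793), Mul(-1, 16))) = Mul(-1, Add(Rational(-7440, 18793), -16)) = Mul(-1, Rational(-308128, 18793)) = Rational(308128, 18793)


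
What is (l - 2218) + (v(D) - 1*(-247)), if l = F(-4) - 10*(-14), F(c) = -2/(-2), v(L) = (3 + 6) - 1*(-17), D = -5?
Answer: -1804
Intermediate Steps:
v(L) = 26 (v(L) = 9 + 17 = 26)
F(c) = 1 (F(c) = -2*(-1/2) = 1)
l = 141 (l = 1 - 10*(-14) = 1 + 140 = 141)
(l - 2218) + (v(D) - 1*(-247)) = (141 - 2218) + (26 - 1*(-247)) = -2077 + (26 + 247) = -2077 + 273 = -1804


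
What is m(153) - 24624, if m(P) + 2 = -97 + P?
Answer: -24570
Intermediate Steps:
m(P) = -99 + P (m(P) = -2 + (-97 + P) = -99 + P)
m(153) - 24624 = (-99 + 153) - 24624 = 54 - 24624 = -24570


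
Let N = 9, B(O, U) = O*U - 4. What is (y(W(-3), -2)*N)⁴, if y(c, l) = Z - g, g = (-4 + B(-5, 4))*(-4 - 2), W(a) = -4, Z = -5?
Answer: 5876983214001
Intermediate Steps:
B(O, U) = -4 + O*U
g = 168 (g = (-4 + (-4 - 5*4))*(-4 - 2) = (-4 + (-4 - 20))*(-6) = (-4 - 24)*(-6) = -28*(-6) = 168)
y(c, l) = -173 (y(c, l) = -5 - 1*168 = -5 - 168 = -173)
(y(W(-3), -2)*N)⁴ = (-173*9)⁴ = (-1557)⁴ = 5876983214001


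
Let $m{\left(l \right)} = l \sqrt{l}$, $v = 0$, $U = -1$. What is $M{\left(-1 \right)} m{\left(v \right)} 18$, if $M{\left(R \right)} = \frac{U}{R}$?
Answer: $0$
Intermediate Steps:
$M{\left(R \right)} = - \frac{1}{R}$
$m{\left(l \right)} = l^{\frac{3}{2}}$
$M{\left(-1 \right)} m{\left(v \right)} 18 = - \frac{1}{-1} \cdot 0^{\frac{3}{2}} \cdot 18 = \left(-1\right) \left(-1\right) 0 \cdot 18 = 1 \cdot 0 \cdot 18 = 0 \cdot 18 = 0$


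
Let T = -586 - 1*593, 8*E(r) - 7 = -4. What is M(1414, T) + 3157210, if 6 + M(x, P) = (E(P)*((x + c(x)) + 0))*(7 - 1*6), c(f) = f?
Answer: 6316529/2 ≈ 3.1583e+6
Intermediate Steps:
E(r) = 3/8 (E(r) = 7/8 + (⅛)*(-4) = 7/8 - ½ = 3/8)
T = -1179 (T = -586 - 593 = -1179)
M(x, P) = -6 + 3*x/4 (M(x, P) = -6 + (3*((x + x) + 0)/8)*(7 - 1*6) = -6 + (3*(2*x + 0)/8)*(7 - 6) = -6 + (3*(2*x)/8)*1 = -6 + (3*x/4)*1 = -6 + 3*x/4)
M(1414, T) + 3157210 = (-6 + (¾)*1414) + 3157210 = (-6 + 2121/2) + 3157210 = 2109/2 + 3157210 = 6316529/2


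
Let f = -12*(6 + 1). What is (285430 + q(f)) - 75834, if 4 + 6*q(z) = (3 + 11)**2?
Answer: 209628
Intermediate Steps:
f = -84 (f = -12*7 = -84)
q(z) = 32 (q(z) = -2/3 + (3 + 11)**2/6 = -2/3 + (1/6)*14**2 = -2/3 + (1/6)*196 = -2/3 + 98/3 = 32)
(285430 + q(f)) - 75834 = (285430 + 32) - 75834 = 285462 - 75834 = 209628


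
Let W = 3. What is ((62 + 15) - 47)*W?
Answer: 90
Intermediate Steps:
((62 + 15) - 47)*W = ((62 + 15) - 47)*3 = (77 - 47)*3 = 30*3 = 90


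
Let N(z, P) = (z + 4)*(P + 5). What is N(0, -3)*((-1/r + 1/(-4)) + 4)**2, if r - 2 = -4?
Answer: 289/2 ≈ 144.50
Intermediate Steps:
r = -2 (r = 2 - 4 = -2)
N(z, P) = (4 + z)*(5 + P)
N(0, -3)*((-1/r + 1/(-4)) + 4)**2 = (20 + 4*(-3) + 5*0 - 3*0)*((-1/(-2) + 1/(-4)) + 4)**2 = (20 - 12 + 0 + 0)*((-1*(-1/2) + 1*(-1/4)) + 4)**2 = 8*((1/2 - 1/4) + 4)**2 = 8*(1/4 + 4)**2 = 8*(17/4)**2 = 8*(289/16) = 289/2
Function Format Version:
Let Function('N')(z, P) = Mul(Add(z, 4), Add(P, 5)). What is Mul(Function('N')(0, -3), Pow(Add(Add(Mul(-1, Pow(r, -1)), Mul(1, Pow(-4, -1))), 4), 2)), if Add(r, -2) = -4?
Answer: Rational(289, 2) ≈ 144.50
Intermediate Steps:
r = -2 (r = Add(2, -4) = -2)
Function('N')(z, P) = Mul(Add(4, z), Add(5, P))
Mul(Function('N')(0, -3), Pow(Add(Add(Mul(-1, Pow(r, -1)), Mul(1, Pow(-4, -1))), 4), 2)) = Mul(Add(20, Mul(4, -3), Mul(5, 0), Mul(-3, 0)), Pow(Add(Add(Mul(-1, Pow(-2, -1)), Mul(1, Pow(-4, -1))), 4), 2)) = Mul(Add(20, -12, 0, 0), Pow(Add(Add(Mul(-1, Rational(-1, 2)), Mul(1, Rational(-1, 4))), 4), 2)) = Mul(8, Pow(Add(Add(Rational(1, 2), Rational(-1, 4)), 4), 2)) = Mul(8, Pow(Add(Rational(1, 4), 4), 2)) = Mul(8, Pow(Rational(17, 4), 2)) = Mul(8, Rational(289, 16)) = Rational(289, 2)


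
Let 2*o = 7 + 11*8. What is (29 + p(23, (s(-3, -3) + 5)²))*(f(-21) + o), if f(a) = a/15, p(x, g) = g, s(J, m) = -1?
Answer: 4149/2 ≈ 2074.5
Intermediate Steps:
o = 95/2 (o = (7 + 11*8)/2 = (7 + 88)/2 = (½)*95 = 95/2 ≈ 47.500)
f(a) = a/15 (f(a) = a*(1/15) = a/15)
(29 + p(23, (s(-3, -3) + 5)²))*(f(-21) + o) = (29 + (-1 + 5)²)*((1/15)*(-21) + 95/2) = (29 + 4²)*(-7/5 + 95/2) = (29 + 16)*(461/10) = 45*(461/10) = 4149/2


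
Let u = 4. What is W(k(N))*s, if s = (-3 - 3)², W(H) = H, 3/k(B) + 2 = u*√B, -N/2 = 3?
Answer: -54/25 - 108*I*√6/25 ≈ -2.16 - 10.582*I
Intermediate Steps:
N = -6 (N = -2*3 = -6)
k(B) = 3/(-2 + 4*√B)
s = 36 (s = (-6)² = 36)
W(k(N))*s = (3/(2*(-1 + 2*√(-6))))*36 = (3/(2*(-1 + 2*(I*√6))))*36 = (3/(2*(-1 + 2*I*√6)))*36 = 54/(-1 + 2*I*√6)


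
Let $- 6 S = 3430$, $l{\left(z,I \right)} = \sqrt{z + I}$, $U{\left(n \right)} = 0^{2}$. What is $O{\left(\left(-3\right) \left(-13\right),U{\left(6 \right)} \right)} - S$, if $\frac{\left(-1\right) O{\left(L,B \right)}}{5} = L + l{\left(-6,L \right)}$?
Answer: $\frac{1130}{3} - 5 \sqrt{33} \approx 347.94$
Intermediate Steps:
$U{\left(n \right)} = 0$
$l{\left(z,I \right)} = \sqrt{I + z}$
$S = - \frac{1715}{3}$ ($S = \left(- \frac{1}{6}\right) 3430 = - \frac{1715}{3} \approx -571.67$)
$O{\left(L,B \right)} = - 5 L - 5 \sqrt{-6 + L}$ ($O{\left(L,B \right)} = - 5 \left(L + \sqrt{L - 6}\right) = - 5 \left(L + \sqrt{-6 + L}\right) = - 5 L - 5 \sqrt{-6 + L}$)
$O{\left(\left(-3\right) \left(-13\right),U{\left(6 \right)} \right)} - S = \left(- 5 \left(\left(-3\right) \left(-13\right)\right) - 5 \sqrt{-6 - -39}\right) - - \frac{1715}{3} = \left(\left(-5\right) 39 - 5 \sqrt{-6 + 39}\right) + \frac{1715}{3} = \left(-195 - 5 \sqrt{33}\right) + \frac{1715}{3} = \frac{1130}{3} - 5 \sqrt{33}$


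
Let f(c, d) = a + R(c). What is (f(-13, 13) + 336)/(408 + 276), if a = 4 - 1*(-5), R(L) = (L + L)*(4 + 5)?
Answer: 37/228 ≈ 0.16228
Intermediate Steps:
R(L) = 18*L (R(L) = (2*L)*9 = 18*L)
a = 9 (a = 4 + 5 = 9)
f(c, d) = 9 + 18*c
(f(-13, 13) + 336)/(408 + 276) = ((9 + 18*(-13)) + 336)/(408 + 276) = ((9 - 234) + 336)/684 = (-225 + 336)*(1/684) = 111*(1/684) = 37/228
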